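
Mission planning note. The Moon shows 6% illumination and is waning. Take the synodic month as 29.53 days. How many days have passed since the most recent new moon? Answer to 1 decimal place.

From f = (1 − cos θ)/2: cos θ = 1 − 2×0.06 = 0.880; arccos → 28.4°.
Waning ⇒ past full, so θ = 360° − 28.4° = 331.6°.
Age = 29.53 × 331.6°/360° ≈ 27.20 days.

27.2 days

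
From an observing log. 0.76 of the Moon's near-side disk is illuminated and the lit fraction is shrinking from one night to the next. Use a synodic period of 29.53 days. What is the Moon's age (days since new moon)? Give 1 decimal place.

19.6 days

cos θ = 1 − 2f = -0.520, giving a principal value of 121.3°.
Waning ⇒ past full, so θ = 360° − 121.3° = 238.7°.
At 360°/29.53 d per day, 238.7° corresponds to 19.58 days.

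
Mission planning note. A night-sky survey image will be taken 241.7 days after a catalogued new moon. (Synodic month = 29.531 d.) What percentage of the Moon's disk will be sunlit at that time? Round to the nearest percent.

30%

Reduce mod P: 241.7 − 8×29.531 = 5.45 d into the current lunation.
Elongation θ = 360° × 5.45/29.531 ≈ 66.5°.
Illuminated fraction = (1 − cos 66.5°)/2 = (1 − 0.399)/2 ≈ 0.300, so 30%.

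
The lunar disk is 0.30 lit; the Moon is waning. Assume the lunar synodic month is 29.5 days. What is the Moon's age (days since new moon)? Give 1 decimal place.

24.1 days

From f = (1 − cos θ)/2: cos θ = 1 − 2×0.30 = 0.400; arccos → 66.4°.
Waning ⇒ past full, so θ = 360° − 66.4° = 293.6°.
That fraction of the synodic month is 293.6/360 × 29.5 d ≈ 24.06 d.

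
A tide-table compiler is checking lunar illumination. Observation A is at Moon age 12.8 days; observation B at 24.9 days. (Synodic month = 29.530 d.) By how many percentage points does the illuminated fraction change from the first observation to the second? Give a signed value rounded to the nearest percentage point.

-73 pp

First observation: θ = 360°·12.8/29.530 = 156.0°, so f = 0.957.
Second observation: θ = 303.6°, f = 0.224.
Δf = 0.224 − 0.957 = -0.733, i.e. -73 pp.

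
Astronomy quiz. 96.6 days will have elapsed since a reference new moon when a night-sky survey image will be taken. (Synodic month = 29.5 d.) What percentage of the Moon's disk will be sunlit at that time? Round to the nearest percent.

96.6 d spans 3 complete synodic months (3 × 29.5 = 88.50 d) plus 8.10 d.
Elongation θ = 360° × 8.10/29.5 ≈ 98.8°.
Illuminated fraction = (1 − cos 98.8°)/2 = (1 − (-0.154))/2 ≈ 0.577, so 58%.

58%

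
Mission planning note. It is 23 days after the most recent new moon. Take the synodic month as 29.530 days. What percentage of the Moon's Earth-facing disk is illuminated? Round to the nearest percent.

41%

Phase angle: θ = 360°·(23 d)/(29.530 d) = 280.4°.
With cos θ = 0.180, the lit fraction is (1 − 0.180)/2 ≈ 0.410, so 41%.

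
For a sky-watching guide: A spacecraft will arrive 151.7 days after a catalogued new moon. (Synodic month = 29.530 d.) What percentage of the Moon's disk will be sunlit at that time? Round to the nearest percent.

17%

151.7/29.530 = 5.137 lunations, so 5 complete cycles and 4.05 d into the next.
The Moon has covered 4.05/29.530 of its cycle, so θ ≈ 360° × 4.05/29.530 = 49.4°.
Illuminated fraction = (1 − cos 49.4°)/2 = (1 − 0.651)/2 ≈ 0.174, so 17%.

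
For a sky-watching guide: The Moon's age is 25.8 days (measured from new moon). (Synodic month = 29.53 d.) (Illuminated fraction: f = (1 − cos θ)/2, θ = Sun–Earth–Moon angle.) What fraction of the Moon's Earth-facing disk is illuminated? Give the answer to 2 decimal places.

Elongation θ = 360° × 25.8/29.53 ≈ 314.5°.
With cos θ = 0.701, the lit fraction is (1 − 0.701)/2 ≈ 0.149.

0.15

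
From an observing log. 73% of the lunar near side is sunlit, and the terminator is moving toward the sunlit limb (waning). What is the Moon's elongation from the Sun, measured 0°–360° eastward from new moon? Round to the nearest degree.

243°

cos θ = 1 − 2f = -0.460, giving a principal value of 117.4°.
Waning ⇒ past full, so θ = 360° − 117.4° = 242.6°.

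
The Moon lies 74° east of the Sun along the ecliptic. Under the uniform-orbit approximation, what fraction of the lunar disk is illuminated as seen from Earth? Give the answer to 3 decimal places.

cos 74° = 0.276, so f = (1 − 0.276)/2 = 0.362.

0.362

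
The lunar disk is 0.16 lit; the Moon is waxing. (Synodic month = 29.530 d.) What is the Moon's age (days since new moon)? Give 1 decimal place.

3.9 days

cos θ = 1 − 2f = 0.680, giving a principal value of 47.2°.
Before full moon the principal value applies: θ = 47.2°.
That fraction of the synodic month is 47.2/360 × 29.530 d ≈ 3.87 d.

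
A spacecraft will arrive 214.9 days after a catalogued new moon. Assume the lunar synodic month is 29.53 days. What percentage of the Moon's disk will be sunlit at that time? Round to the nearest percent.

59%

214.9/29.53 = 7.277 lunations, so 7 complete cycles and 8.19 d into the next.
Phase angle: θ = 360°·(8.19 d)/(29.53 d) = 99.8°.
With cos θ = (-0.171), the lit fraction is (1 − (-0.171))/2 ≈ 0.585, so 59%.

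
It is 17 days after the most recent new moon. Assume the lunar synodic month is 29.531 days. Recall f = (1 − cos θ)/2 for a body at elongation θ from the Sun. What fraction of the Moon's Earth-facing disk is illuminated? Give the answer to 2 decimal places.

0.94

The Moon has covered 17/29.531 of its cycle, so θ ≈ 360° × 17/29.531 = 207.2°.
With cos θ = (-0.889), the lit fraction is (1 − (-0.889))/2 ≈ 0.945.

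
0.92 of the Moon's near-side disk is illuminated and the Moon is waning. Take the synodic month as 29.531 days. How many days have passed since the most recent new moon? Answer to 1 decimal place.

Invert f = (1 − cos θ)/2 to get cos θ = 1 − 2(0.92) = -0.840, hence θ₀ = arccos -0.840 = 147.1°.
Since the Moon is past full (waning), take the reflex angle: θ = 360° − 147.1° = 212.9°.
At 360°/29.531 d per day, 212.9° corresponds to 17.46 days.

17.5 days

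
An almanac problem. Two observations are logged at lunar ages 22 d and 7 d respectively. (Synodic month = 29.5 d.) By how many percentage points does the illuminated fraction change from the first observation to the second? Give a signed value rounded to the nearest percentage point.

θ₁ = 360° × 22/29.5 = 268.5°, f₁ = (1 − cos θ₁)/2 = 0.513.
θ₂ = 360° × 7/29.5 = 85.4°, f₂ = (1 − cos θ₂)/2 = 0.460.
Change = f₂ − f₁ = -0.053 → -5 percentage points.

-5 pp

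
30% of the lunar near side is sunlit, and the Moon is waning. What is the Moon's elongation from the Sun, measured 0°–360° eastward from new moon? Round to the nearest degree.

Invert f = (1 − cos θ)/2 to get cos θ = 1 − 2(0.30) = 0.400, hence θ₀ = arccos 0.400 = 66.4°.
Since the Moon is past full (waning), take the reflex angle: θ = 360° − 66.4° = 293.6°.

294°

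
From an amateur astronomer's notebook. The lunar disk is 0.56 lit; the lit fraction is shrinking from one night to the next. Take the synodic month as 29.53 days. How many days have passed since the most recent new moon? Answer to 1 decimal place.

21.6 days

From f = (1 − cos θ)/2: cos θ = 1 − 2×0.56 = -0.120; arccos → 96.9°.
Waning ⇒ past full, so θ = 360° − 96.9° = 263.1°.
Age = 29.53 × 263.1°/360° ≈ 21.58 days.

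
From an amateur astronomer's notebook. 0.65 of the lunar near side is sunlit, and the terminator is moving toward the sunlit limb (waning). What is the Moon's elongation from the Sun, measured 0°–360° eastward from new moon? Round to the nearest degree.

From f = (1 − cos θ)/2: cos θ = 1 − 2×0.65 = -0.300; arccos → 107.5°.
Waning ⇒ past full, so θ = 360° − 107.5° = 252.5°.

253°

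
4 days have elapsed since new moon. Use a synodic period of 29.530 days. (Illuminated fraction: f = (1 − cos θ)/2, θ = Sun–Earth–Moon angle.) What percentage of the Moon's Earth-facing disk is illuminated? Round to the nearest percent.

Phase angle: θ = 360°·(4 d)/(29.530 d) = 48.8°.
With cos θ = 0.659, the lit fraction is (1 − 0.659)/2 ≈ 0.170, so 17%.

17%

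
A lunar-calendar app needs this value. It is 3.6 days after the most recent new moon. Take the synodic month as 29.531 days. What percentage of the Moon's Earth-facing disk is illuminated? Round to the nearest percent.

14%

Elongation θ = 360° × 3.6/29.531 ≈ 43.9°.
Illuminated fraction = (1 − cos 43.9°)/2 = (1 − 0.721)/2 ≈ 0.140, so 14%.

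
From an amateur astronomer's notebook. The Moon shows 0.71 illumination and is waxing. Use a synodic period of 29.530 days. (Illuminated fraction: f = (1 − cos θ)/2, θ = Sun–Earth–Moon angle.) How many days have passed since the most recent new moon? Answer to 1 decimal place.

9.4 days

From f = (1 − cos θ)/2: cos θ = 1 − 2×0.71 = -0.420; arccos → 114.8°.
Before full moon the principal value applies: θ = 114.8°.
At 360°/29.530 d per day, 114.8° corresponds to 9.42 days.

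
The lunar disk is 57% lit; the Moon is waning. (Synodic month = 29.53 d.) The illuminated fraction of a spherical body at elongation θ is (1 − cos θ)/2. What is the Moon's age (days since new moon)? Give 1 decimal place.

From f = (1 − cos θ)/2: cos θ = 1 − 2×0.57 = -0.140; arccos → 98.0°.
A waning Moon lies in 180°–360°, so θ = 360° − 98.0° = 262.0°.
Age = 29.53 × 262.0°/360° ≈ 21.49 days.

21.5 days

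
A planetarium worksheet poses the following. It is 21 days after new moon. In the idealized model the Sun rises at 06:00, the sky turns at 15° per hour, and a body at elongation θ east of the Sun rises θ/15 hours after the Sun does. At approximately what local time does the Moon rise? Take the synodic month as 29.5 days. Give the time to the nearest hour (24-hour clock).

Elongation θ = 360° × 21/29.5 ≈ 256.3°.
The Moon trails the Sun by θ/15 = 256.3/15 ≈ 17.08 hours.
06:00 + 17.08 h ≈ 23:05 → 23:00 to the nearest hour.

23:00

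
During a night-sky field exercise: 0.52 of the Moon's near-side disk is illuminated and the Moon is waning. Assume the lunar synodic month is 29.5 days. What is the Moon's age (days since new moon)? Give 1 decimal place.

21.9 days

From f = (1 − cos θ)/2: cos θ = 1 − 2×0.52 = -0.040; arccos → 92.3°.
A waning Moon lies in 180°–360°, so θ = 360° − 92.3° = 267.7°.
At 360°/29.5 d per day, 267.7° corresponds to 21.94 days.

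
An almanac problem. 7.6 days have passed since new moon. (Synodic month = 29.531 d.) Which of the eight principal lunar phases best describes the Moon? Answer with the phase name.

θ ≈ 360° × 7.6/29.531 = 93°, which falls in the first quarter sector.

first quarter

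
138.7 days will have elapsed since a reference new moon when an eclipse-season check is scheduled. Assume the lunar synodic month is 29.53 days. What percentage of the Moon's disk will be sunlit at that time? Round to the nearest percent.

66%

138.7/29.53 = 4.697 lunations, so 4 complete cycles and 20.58 d into the next.
Phase angle: θ = 360°·(20.58 d)/(29.53 d) = 250.9°.
cos 250.9° = (-0.327), so f = (1 − (-0.327))/2 = 0.664, so 66%.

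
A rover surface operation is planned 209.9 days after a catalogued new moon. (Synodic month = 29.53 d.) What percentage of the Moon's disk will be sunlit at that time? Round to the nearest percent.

Reduce mod P: 209.9 − 7×29.53 = 3.19 d into the current lunation.
The Moon has covered 3.19/29.53 of its cycle, so θ ≈ 360° × 3.19/29.53 = 38.9°.
Illuminated fraction = (1 − cos 38.9°)/2 = (1 − 0.778)/2 ≈ 0.111, so 11%.

11%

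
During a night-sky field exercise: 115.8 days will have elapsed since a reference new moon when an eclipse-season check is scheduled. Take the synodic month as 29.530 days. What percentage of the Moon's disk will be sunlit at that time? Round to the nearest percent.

115.8 d spans 3 complete synodic months (3 × 29.530 = 88.59 d) plus 27.21 d.
Elongation θ = 360° × 27.21/29.530 ≈ 331.7°.
Illuminated fraction = (1 − cos 331.7°)/2 = (1 − 0.881)/2 ≈ 0.060, so 6%.

6%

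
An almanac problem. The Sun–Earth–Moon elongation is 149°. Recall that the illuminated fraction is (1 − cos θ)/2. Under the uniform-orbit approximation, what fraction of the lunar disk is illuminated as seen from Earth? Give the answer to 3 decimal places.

f = (1 − cos 149°)/2 = (1 − (-0.857))/2 ≈ 0.929.

0.929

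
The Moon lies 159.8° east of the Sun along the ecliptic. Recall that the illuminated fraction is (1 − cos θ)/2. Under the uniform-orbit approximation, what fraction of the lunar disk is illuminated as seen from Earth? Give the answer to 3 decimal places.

0.969

Half-versine of 159.8°: (1 − (-0.938))/2 = 0.969.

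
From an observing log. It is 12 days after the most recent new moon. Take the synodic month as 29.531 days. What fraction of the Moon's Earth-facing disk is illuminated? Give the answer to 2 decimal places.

Phase angle: θ = 360°·(12 d)/(29.531 d) = 146.3°.
With cos θ = (-0.832), the lit fraction is (1 − (-0.832))/2 ≈ 0.916.

0.92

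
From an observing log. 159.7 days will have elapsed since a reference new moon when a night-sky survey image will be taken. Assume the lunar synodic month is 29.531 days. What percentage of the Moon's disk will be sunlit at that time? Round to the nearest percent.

92%

159.7/29.531 = 5.408 lunations, so 5 complete cycles and 12.04 d into the next.
Elongation θ = 360° × 12.04/29.531 ≈ 146.8°.
cos 146.8° = (-0.837), so f = (1 − (-0.837))/2 = 0.919, so 92%.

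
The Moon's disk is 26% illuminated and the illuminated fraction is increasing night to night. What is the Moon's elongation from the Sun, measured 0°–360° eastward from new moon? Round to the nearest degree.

61°

From f = (1 − cos θ)/2: cos θ = 1 − 2×0.26 = 0.480; arccos → 61.3°.
Before full moon the principal value applies: θ = 61.3°.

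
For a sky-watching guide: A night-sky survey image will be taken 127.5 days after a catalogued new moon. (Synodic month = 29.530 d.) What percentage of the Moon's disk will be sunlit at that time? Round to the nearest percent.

127.5/29.530 = 4.318 lunations, so 4 complete cycles and 9.38 d into the next.
The Moon has covered 9.38/29.530 of its cycle, so θ ≈ 360° × 9.38/29.530 = 114.4°.
Illuminated fraction = (1 − cos 114.4°)/2 = (1 − (-0.412))/2 ≈ 0.706, so 71%.

71%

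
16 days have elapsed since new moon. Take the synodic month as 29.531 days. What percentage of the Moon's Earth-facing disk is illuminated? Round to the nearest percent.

Phase angle: θ = 360°·(16 d)/(29.531 d) = 195.0°.
Illuminated fraction = (1 − cos 195.0°)/2 = (1 − (-0.966))/2 ≈ 0.983, so 98%.

98%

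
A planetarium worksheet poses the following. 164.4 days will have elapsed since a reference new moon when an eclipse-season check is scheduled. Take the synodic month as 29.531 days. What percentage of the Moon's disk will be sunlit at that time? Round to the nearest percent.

96%

164.4 d spans 5 complete synodic months (5 × 29.531 = 147.66 d) plus 16.75 d.
Phase angle: θ = 360°·(16.75 d)/(29.531 d) = 204.1°.
With cos θ = (-0.913), the lit fraction is (1 − (-0.913))/2 ≈ 0.956, so 96%.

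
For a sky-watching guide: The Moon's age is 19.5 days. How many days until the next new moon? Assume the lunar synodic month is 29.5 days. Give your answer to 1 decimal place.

The next new moon completes the synodic month: 29.5 − 19.5 = 10.000 days.

10.0 days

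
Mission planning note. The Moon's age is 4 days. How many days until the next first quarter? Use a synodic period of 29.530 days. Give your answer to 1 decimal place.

3.4 days

First quarter occurs at elongation 90°, i.e. at age 29.530 × 90/360 = 7.383 d.
That is 7.383 − 4 = 3.383 days ahead.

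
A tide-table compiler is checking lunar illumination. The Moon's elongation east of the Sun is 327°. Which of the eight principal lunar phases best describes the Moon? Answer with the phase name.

waning crescent

The waning crescent sector spans roughly 292°–338°; 327° falls inside it.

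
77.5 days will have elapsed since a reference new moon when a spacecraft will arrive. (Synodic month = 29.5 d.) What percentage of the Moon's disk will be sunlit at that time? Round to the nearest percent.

85%

77.5 d spans 2 complete synodic months (2 × 29.5 = 59.00 d) plus 18.50 d.
Phase angle: θ = 360°·(18.50 d)/(29.5 d) = 225.8°.
Illuminated fraction = (1 − cos 225.8°)/2 = (1 − (-0.698))/2 ≈ 0.849, so 85%.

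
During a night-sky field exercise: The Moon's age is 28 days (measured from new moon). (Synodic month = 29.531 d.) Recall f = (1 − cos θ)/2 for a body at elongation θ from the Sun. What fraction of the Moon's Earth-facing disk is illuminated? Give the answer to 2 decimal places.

0.03

Elongation θ = 360° × 28/29.531 ≈ 341.3°.
Illuminated fraction = (1 − cos 341.3°)/2 = (1 − 0.947)/2 ≈ 0.026.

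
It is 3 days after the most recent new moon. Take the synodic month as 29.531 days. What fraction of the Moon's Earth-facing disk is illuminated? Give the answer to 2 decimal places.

The Moon has covered 3/29.531 of its cycle, so θ ≈ 360° × 3/29.531 = 36.6°.
cos 36.6° = 0.803, so f = (1 − 0.803)/2 = 0.098.

0.10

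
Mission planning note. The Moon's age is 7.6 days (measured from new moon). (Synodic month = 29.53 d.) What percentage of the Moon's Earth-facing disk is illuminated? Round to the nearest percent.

Elongation θ = 360° × 7.6/29.53 ≈ 92.7°.
With cos θ = (-0.046), the lit fraction is (1 − (-0.046))/2 ≈ 0.523, so 52%.

52%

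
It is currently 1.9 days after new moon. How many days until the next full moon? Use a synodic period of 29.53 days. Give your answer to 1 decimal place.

12.9 days

Full moon is 0.5 of the way through the cycle: age 0.5 × 29.53 = 14.765 d.
That is 14.765 − 1.9 = 12.865 days ahead.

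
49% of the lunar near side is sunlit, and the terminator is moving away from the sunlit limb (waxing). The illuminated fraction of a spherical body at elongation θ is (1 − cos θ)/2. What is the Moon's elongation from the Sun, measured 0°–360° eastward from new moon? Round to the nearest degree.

cos θ = 1 − 2f = 0.020, giving a principal value of 88.9°.
Before full moon the principal value applies: θ = 88.9°.

89°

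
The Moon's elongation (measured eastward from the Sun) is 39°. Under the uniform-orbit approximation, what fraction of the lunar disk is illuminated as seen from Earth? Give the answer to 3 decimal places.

Half-versine of 39°: (1 − 0.777)/2 = 0.111.

0.111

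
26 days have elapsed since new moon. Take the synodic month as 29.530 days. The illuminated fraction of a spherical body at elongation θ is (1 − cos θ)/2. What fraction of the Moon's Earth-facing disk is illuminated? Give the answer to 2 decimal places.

0.13

The Moon has covered 26/29.530 of its cycle, so θ ≈ 360° × 26/29.530 = 317.0°.
cos 317.0° = 0.731, so f = (1 − 0.731)/2 = 0.135.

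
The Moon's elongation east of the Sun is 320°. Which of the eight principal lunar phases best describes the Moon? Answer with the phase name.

320° lies in the waning crescent sector of the 8-phase cycle.

waning crescent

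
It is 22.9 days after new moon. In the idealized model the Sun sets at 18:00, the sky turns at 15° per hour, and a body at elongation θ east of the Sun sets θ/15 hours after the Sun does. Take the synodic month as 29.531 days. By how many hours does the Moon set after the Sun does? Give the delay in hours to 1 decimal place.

The Moon has covered 22.9/29.531 of its cycle, so θ ≈ 360° × 22.9/29.531 = 279.2°.
The Moon trails the Sun by θ/15 = 279.2/15 ≈ 18.61 hours.
So the Moon sets 18.61 h after the Sun.

18.6 h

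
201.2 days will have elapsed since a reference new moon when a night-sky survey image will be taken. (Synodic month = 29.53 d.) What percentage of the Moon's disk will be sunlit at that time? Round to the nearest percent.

31%

201.2 d spans 6 complete synodic months (6 × 29.53 = 177.18 d) plus 24.02 d.
The Moon has covered 24.02/29.53 of its cycle, so θ ≈ 360° × 24.02/29.53 = 292.8°.
cos 292.8° = 0.388, so f = (1 − 0.388)/2 = 0.306, so 31%.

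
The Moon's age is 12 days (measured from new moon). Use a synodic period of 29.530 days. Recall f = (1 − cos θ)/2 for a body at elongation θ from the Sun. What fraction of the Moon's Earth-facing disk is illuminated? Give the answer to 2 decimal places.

0.92

Phase angle: θ = 360°·(12 d)/(29.530 d) = 146.3°.
cos 146.3° = (-0.832), so f = (1 − (-0.832))/2 = 0.916.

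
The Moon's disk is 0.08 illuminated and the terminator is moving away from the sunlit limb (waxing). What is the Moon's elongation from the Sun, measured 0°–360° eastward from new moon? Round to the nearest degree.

Invert f = (1 − cos θ)/2 to get cos θ = 1 − 2(0.08) = 0.840, hence θ₀ = arccos 0.840 = 32.9°.
The Moon is waxing (0°–180°), so θ = 32.9° directly.

33°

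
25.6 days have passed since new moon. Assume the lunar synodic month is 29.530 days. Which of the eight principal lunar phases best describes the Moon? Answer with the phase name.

waning crescent

θ ≈ 360° × 25.6/29.530 = 312°, which falls in the waning crescent sector.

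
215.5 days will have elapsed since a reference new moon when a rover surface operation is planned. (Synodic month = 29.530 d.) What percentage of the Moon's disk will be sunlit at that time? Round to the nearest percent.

65%

Reduce mod P: 215.5 − 7×29.530 = 8.79 d into the current lunation.
Elongation θ = 360° × 8.79/29.530 ≈ 107.2°.
With cos θ = (-0.295), the lit fraction is (1 − (-0.295))/2 ≈ 0.648, so 65%.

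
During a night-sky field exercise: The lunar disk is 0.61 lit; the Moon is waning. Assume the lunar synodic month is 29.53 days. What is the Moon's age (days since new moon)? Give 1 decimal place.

From f = (1 − cos θ)/2: cos θ = 1 − 2×0.61 = -0.220; arccos → 102.7°.
Waning ⇒ past full, so θ = 360° − 102.7° = 257.3°.
At 360°/29.53 d per day, 257.3° corresponds to 21.11 days.

21.1 days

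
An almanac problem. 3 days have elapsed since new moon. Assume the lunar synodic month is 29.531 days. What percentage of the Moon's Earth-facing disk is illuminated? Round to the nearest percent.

10%

Phase angle: θ = 360°·(3 d)/(29.531 d) = 36.6°.
cos 36.6° = 0.803, so f = (1 − 0.803)/2 = 0.098, so 10%.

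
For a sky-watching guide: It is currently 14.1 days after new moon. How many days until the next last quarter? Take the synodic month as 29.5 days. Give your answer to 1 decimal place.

8.0 days

Last quarter occurs at elongation 270°, i.e. at age 29.5 × 270/360 = 22.125 d.
So 8.025 days remain (22.125 − 14.1).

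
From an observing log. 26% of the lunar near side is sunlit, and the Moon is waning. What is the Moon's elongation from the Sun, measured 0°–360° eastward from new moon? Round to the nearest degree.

299°

From f = (1 − cos θ)/2: cos θ = 1 − 2×0.26 = 0.480; arccos → 61.3°.
A waning Moon lies in 180°–360°, so θ = 360° − 61.3° = 298.7°.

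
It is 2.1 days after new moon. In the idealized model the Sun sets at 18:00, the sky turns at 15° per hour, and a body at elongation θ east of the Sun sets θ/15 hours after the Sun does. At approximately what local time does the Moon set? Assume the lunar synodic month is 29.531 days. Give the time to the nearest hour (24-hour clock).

20:00

The Moon has covered 2.1/29.531 of its cycle, so θ ≈ 360° × 2.1/29.531 = 25.6°.
The Moon trails the Sun by θ/15 = 25.6/15 ≈ 1.71 hours.
18:00 + 1.71 h ≈ 19:42 → 20:00 to the nearest hour.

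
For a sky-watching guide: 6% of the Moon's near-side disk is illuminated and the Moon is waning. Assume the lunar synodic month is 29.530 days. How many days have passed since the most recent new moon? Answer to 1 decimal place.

27.2 days

Invert f = (1 − cos θ)/2 to get cos θ = 1 − 2(0.06) = 0.880, hence θ₀ = arccos 0.880 = 28.4°.
A waning Moon lies in 180°–360°, so θ = 360° − 28.4° = 331.6°.
Age = 29.530 × 331.6°/360° ≈ 27.20 days.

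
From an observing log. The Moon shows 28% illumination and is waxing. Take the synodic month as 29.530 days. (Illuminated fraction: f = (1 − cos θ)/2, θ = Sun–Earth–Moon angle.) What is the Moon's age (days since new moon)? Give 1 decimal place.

From f = (1 − cos θ)/2: cos θ = 1 − 2×0.28 = 0.440; arccos → 63.9°.
Before full moon the principal value applies: θ = 63.9°.
That fraction of the synodic month is 63.9/360 × 29.530 d ≈ 5.24 d.

5.2 days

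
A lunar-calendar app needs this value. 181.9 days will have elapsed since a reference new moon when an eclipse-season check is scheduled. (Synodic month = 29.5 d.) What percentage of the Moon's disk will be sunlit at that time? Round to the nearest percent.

181.9 d spans 6 complete synodic months (6 × 29.5 = 177.00 d) plus 4.90 d.
Elongation θ = 360° × 4.90/29.5 ≈ 59.8°.
Illuminated fraction = (1 − cos 59.8°)/2 = (1 − 0.503)/2 ≈ 0.248, so 25%.

25%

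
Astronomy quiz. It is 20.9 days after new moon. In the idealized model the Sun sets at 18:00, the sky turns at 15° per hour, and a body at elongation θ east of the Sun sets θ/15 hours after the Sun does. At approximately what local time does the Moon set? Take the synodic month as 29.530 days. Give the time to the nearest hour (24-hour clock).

Elongation θ = 360° × 20.9/29.530 ≈ 254.8°.
Delay after the Sun = 254.8° / (15°/h) ≈ 16.99 h.
18:00 + 16.99 h ≈ 10:59 → 11:00 to the nearest hour.

11:00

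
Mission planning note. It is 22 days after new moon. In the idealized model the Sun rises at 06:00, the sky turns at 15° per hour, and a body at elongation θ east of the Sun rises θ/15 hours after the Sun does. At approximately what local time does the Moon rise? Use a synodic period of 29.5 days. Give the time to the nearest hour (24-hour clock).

Elongation θ = 360° × 22/29.5 ≈ 268.5°.
Delay after the Sun = 268.5° / (15°/h) ≈ 17.90 h.
06:00 + 17.90 h ≈ 23:54 → 00:00 to the nearest hour.

00:00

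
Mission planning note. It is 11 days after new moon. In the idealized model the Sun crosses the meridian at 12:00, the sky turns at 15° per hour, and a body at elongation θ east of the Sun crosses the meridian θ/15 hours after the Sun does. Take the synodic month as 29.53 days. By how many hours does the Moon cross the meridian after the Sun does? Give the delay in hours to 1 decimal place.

The Moon has covered 11/29.53 of its cycle, so θ ≈ 360° × 11/29.53 = 134.1°.
At 15° of sky rotation per hour, 134.1° corresponds to a 8.94 h lag.
So the Moon crosses the meridian 8.94 h after the Sun.

8.9 h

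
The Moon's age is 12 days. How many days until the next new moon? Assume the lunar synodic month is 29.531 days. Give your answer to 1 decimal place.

17.5 days

The next new moon completes the synodic month: 29.531 − 12 = 17.531 days.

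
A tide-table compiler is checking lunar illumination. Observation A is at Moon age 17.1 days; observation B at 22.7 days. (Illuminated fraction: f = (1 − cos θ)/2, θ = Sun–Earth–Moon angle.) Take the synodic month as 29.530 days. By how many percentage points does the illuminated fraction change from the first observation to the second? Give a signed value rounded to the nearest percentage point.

-50 percentage points

First observation: θ = 360°·17.1/29.530 = 208.5°, so f = 0.940.
Second observation: θ = 276.7°, f = 0.441.
Δf = 0.441 − 0.940 = -0.498, i.e. -50 pp.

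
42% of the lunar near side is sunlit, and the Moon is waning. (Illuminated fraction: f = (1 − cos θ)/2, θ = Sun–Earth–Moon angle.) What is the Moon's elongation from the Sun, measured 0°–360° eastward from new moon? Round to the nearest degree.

From f = (1 − cos θ)/2: cos θ = 1 − 2×0.42 = 0.160; arccos → 80.8°.
Since the Moon is past full (waning), take the reflex angle: θ = 360° − 80.8° = 279.2°.

279°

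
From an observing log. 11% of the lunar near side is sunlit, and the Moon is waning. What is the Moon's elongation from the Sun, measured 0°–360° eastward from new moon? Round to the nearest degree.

321°

cos θ = 1 − 2f = 0.780, giving a principal value of 38.7°.
A waning Moon lies in 180°–360°, so θ = 360° − 38.7° = 321.3°.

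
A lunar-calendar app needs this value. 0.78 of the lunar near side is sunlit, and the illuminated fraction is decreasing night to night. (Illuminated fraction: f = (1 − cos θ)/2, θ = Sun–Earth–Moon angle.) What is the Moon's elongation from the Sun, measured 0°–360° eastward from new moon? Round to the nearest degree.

236°

cos θ = 1 − 2f = -0.560, giving a principal value of 124.1°.
Since the Moon is past full (waning), take the reflex angle: θ = 360° − 124.1° = 235.9°.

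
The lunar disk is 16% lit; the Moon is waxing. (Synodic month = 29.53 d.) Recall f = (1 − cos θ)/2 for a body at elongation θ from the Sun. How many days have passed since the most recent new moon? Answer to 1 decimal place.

From f = (1 − cos θ)/2: cos θ = 1 − 2×0.16 = 0.680; arccos → 47.2°.
Waxing ⇒ before full, so θ = 47.2°.
That fraction of the synodic month is 47.2/360 × 29.53 d ≈ 3.87 d.

3.9 days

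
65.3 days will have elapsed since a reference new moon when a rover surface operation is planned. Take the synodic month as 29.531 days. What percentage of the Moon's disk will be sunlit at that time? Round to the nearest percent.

Reduce mod P: 65.3 − 2×29.531 = 6.24 d into the current lunation.
Phase angle: θ = 360°·(6.24 d)/(29.531 d) = 76.0°.
cos 76.0° = 0.241, so f = (1 − 0.241)/2 = 0.379, so 38%.

38%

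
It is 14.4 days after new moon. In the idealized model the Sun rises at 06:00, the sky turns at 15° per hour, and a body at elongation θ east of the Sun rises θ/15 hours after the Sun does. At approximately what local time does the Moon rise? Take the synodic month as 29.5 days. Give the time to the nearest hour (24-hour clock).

The Moon has covered 14.4/29.5 of its cycle, so θ ≈ 360° × 14.4/29.5 = 175.7°.
Delay after the Sun = 175.7° / (15°/h) ≈ 11.72 h.
06:00 + 11.72 h ≈ 17:43 → 18:00 to the nearest hour.

18:00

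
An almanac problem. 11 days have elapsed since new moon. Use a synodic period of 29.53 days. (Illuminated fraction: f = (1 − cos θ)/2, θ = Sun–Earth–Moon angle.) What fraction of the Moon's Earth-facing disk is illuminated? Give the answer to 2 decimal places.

0.85

Phase angle: θ = 360°·(11 d)/(29.53 d) = 134.1°.
Illuminated fraction = (1 − cos 134.1°)/2 = (1 − (-0.696))/2 ≈ 0.848.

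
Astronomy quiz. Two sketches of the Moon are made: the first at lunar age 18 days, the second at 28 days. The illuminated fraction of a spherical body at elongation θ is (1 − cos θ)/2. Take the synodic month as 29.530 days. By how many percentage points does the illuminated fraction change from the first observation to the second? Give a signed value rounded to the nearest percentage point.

θ₁ = 360° × 18/29.530 = 219.4°, f₁ = (1 − cos θ₁)/2 = 0.886.
θ₂ = 360° × 28/29.530 = 341.3°, f₂ = (1 − cos θ₂)/2 = 0.026.
Change = f₂ − f₁ = -0.860 → -86 percentage points.

-86 pp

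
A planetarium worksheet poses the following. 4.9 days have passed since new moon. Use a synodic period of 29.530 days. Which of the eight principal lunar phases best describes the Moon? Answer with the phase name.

waxing crescent

At 4.9/29.530 of the cycle, θ ≈ 60° — the waxing crescent range.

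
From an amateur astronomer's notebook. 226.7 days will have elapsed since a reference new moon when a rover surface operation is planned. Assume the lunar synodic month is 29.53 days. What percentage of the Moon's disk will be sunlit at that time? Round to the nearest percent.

72%

226.7 d spans 7 complete synodic months (7 × 29.53 = 206.71 d) plus 19.99 d.
Elongation θ = 360° × 19.99/29.53 ≈ 243.7°.
Illuminated fraction = (1 − cos 243.7°)/2 = (1 − (-0.443))/2 ≈ 0.722, so 72%.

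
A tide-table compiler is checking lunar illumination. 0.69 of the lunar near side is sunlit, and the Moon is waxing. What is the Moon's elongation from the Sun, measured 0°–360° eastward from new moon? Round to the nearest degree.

From f = (1 − cos θ)/2: cos θ = 1 − 2×0.69 = -0.380; arccos → 112.3°.
Before full moon the principal value applies: θ = 112.3°.

112°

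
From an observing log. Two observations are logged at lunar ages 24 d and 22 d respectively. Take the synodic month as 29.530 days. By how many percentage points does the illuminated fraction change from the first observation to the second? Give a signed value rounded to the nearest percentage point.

First observation: θ = 360°·24/29.530 = 292.6°, so f = 0.308.
Second observation: θ = 268.2°, f = 0.516.
Δf = 0.516 − 0.308 = +0.208, i.e. +21 pp.

+21 pp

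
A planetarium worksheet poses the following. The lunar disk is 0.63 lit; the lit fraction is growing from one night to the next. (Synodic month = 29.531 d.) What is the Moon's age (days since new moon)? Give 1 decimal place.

Invert f = (1 − cos θ)/2 to get cos θ = 1 − 2(0.63) = -0.260, hence θ₀ = arccos -0.260 = 105.1°.
Before full moon the principal value applies: θ = 105.1°.
Age = 29.531 × 105.1°/360° ≈ 8.62 days.

8.6 days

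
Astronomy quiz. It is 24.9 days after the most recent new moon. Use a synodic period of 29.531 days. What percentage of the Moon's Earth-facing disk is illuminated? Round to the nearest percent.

22%

Phase angle: θ = 360°·(24.9 d)/(29.531 d) = 303.5°.
cos 303.5° = 0.553, so f = (1 − 0.553)/2 = 0.224, so 22%.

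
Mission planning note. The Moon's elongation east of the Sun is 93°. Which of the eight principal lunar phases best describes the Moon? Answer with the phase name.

93° lies in the first quarter sector of the 8-phase cycle.

first quarter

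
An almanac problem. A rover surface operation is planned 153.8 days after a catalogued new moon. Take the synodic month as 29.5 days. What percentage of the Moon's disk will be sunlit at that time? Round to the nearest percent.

Reduce mod P: 153.8 − 5×29.5 = 6.30 d into the current lunation.
Phase angle: θ = 360°·(6.30 d)/(29.5 d) = 76.9°.
Illuminated fraction = (1 − cos 76.9°)/2 = (1 − 0.227)/2 ≈ 0.387, so 39%.

39%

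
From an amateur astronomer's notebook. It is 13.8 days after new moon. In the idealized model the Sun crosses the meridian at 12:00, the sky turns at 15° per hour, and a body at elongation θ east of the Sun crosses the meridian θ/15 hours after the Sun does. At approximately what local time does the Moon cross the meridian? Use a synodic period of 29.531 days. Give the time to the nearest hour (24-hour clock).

Elongation θ = 360° × 13.8/29.531 ≈ 168.2°.
The Moon trails the Sun by θ/15 = 168.2/15 ≈ 11.22 hours.
12:00 + 11.22 h ≈ 23:13 → 23:00 to the nearest hour.

23:00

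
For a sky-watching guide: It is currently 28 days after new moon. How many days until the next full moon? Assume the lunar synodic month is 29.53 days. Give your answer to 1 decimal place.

Full moon occurs at elongation 180°, i.e. at age 29.53 × 180/360 = 14.765 d.
Already past this cycle's full moon; the next is at 14.765 + 29.53 = 44.295 d, so 44.295 − 28 = 16.295 days.

16.3 days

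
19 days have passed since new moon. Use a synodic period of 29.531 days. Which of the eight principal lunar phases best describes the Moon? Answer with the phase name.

waning gibbous

θ ≈ 360° × 19/29.531 = 232°, which falls in the waning gibbous sector.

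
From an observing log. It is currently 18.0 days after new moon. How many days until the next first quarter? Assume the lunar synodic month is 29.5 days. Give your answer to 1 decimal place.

First quarter occurs at elongation 90°, i.e. at age 29.5 × 90/360 = 7.375 d.
This lunation's first quarter (7.375 d) has passed, so add one period: 36.875 − 18.0 = 18.875 days.

18.9 days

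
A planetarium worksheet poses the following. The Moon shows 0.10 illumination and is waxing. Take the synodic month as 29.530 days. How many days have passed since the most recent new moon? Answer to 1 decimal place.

3.0 days

Invert f = (1 − cos θ)/2 to get cos θ = 1 − 2(0.10) = 0.800, hence θ₀ = arccos 0.800 = 36.9°.
Before full moon the principal value applies: θ = 36.9°.
At 360°/29.530 d per day, 36.9° corresponds to 3.02 days.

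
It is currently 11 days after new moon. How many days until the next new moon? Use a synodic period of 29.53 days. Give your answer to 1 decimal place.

18.5 days

The next new moon completes the synodic month: 29.53 − 11 = 18.530 days.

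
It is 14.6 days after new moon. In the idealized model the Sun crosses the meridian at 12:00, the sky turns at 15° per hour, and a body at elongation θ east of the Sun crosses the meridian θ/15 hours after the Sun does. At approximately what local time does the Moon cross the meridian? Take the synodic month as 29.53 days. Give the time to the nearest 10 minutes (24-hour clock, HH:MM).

23:50

Elongation θ = 360° × 14.6/29.53 ≈ 178.0°.
The Moon trails the Sun by θ/15 = 178.0/15 ≈ 11.87 hours.
12:00 + 11.866 h ≈ 23:52 → 23:50 to the nearest ten minutes.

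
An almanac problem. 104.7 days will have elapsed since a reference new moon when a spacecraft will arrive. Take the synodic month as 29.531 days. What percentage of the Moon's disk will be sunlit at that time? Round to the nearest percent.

98%

104.7/29.531 = 3.545 lunations, so 3 complete cycles and 16.11 d into the next.
Phase angle: θ = 360°·(16.11 d)/(29.531 d) = 196.4°.
cos 196.4° = (-0.960), so f = (1 − (-0.960))/2 = 0.980, so 98%.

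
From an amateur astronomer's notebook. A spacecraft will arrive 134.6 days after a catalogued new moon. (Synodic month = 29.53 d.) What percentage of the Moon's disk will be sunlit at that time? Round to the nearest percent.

Reduce mod P: 134.6 − 4×29.53 = 16.48 d into the current lunation.
Elongation θ = 360° × 16.48/29.53 ≈ 200.9°.
cos 200.9° = (-0.934), so f = (1 − (-0.934))/2 = 0.967, so 97%.

97%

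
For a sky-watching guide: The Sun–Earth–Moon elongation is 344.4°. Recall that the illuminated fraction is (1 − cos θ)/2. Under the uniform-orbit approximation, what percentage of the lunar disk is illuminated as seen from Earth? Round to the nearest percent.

2%

f = (1 − cos 344.4°)/2 = (1 − 0.963)/2 ≈ 0.018, i.e. 2%.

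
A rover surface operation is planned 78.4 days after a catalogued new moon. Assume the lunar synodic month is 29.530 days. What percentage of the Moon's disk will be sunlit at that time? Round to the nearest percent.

78.4 d spans 2 complete synodic months (2 × 29.530 = 59.06 d) plus 19.34 d.
The Moon has covered 19.34/29.530 of its cycle, so θ ≈ 360° × 19.34/29.530 = 235.8°.
Illuminated fraction = (1 − cos 235.8°)/2 = (1 − (-0.562))/2 ≈ 0.781, so 78%.

78%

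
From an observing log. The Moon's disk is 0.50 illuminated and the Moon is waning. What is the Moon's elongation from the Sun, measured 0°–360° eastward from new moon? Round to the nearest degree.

cos θ = 1 − 2f = 0.000, giving a principal value of 90.0°.
A waning Moon lies in 180°–360°, so θ = 360° − 90.0° = 270.0°.

270°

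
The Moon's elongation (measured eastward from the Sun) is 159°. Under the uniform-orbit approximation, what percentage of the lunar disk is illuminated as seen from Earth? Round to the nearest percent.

cos 159° = (-0.934), so f = (1 − (-0.934))/2 = 0.967, i.e. 97%.

97%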